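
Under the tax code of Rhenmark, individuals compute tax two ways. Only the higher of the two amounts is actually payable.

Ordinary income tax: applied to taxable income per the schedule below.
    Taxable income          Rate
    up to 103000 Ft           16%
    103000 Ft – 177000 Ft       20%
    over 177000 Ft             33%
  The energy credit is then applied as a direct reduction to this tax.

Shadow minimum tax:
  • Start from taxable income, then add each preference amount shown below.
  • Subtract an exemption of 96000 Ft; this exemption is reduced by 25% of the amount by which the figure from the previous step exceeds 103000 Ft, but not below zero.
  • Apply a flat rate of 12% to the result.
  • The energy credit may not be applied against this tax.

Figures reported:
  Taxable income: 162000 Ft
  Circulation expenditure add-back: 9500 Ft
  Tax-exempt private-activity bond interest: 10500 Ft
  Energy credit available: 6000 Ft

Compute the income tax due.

Ordinary income tax:
  103000 Ft × 16% = 16480 Ft
  59000 Ft × 20% = 11800 Ft
  → 28280 Ft
  Less energy credit 6000 Ft → 22280 Ft

Shadow minimum tax:
  Adjusted income: 162000 Ft + 9500 Ft + 10500 Ft = 182000 Ft
  Exemption: 96000 Ft − 25% × (182000 Ft − 103000 Ft) = 96000 Ft − 19750 Ft = 76250 Ft
  Base: 182000 Ft − 76250 Ft = 105750 Ft
  105750 Ft × 12% = 12690 Ft

22280 Ft > 12690 Ft, so the ordinary income tax governs.

22280 Ft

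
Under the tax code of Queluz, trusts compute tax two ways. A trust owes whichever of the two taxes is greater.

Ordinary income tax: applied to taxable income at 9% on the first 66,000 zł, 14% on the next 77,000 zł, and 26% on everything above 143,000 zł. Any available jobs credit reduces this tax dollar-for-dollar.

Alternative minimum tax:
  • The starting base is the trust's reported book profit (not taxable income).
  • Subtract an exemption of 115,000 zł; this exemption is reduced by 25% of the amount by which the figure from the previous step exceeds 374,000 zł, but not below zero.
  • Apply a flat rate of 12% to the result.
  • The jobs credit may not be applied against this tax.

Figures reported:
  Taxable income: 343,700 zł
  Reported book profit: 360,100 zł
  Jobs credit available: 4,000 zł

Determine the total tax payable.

Ordinary income tax:
  66,000 zł × 9% = 5,940 zł
  77,000 zł × 14% = 10,780 zł
  200,700 zł × 26% = 52,182 zł
  → 68,902 zł
  Less jobs credit 4,000 zł → 64,902 zł

Alternative minimum tax:
  Base (reported book profit): 360,100 zł
  Exemption: 360,100 zł ≤ 374,000 zł, so full 115,000 zł applies
  Base: 360,100 zł − 115,000 zł = 245,100 zł
  245,100 zł × 12% = 29,412 zł

64,902 zł > 29,412 zł, so the ordinary income tax governs.

64,902 zł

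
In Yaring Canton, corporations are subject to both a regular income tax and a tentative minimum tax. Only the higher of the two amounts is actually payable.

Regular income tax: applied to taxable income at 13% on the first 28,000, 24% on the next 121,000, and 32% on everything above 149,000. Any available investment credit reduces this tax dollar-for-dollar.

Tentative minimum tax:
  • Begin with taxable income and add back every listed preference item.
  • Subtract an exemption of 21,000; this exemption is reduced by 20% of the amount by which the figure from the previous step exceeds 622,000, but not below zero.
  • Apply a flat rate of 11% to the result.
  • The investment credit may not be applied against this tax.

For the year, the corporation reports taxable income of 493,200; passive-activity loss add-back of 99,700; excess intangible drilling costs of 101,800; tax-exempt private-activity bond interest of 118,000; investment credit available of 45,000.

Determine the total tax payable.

97,824

Tentative minimum tax:
  Adjusted income: 493,200 + 99,700 + 101,800 + 118,000 = 812,700
  Exemption: 20% × (812,700 − 622,000) = 38,140 ≥ 21,000, so the exemption is fully phased out
  Base: 812,700 − 0 = 812,700
  812,700 × 11% = 89,397

Regular income tax:
  28,000 × 13% = 3,640
  121,000 × 24% = 29,040
  344,200 × 32% = 110,144
  → 142,824
  Less investment credit 45,000 → 97,824

97,824 > 89,397, so the regular income tax governs.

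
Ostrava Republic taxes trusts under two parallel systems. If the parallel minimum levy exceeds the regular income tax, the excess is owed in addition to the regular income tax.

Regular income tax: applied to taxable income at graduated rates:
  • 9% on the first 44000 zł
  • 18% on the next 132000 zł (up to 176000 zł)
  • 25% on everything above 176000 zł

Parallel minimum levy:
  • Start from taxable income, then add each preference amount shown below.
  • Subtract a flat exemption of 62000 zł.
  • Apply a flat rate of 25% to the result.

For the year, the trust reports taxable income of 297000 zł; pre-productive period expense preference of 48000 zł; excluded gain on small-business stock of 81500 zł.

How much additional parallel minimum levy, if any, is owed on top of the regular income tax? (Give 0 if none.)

33155 zł

Regular income tax:
  44000 zł × 9% = 3960 zł
  132000 zł × 18% = 23760 zł
  121000 zł × 25% = 30250 zł
  → 57970 zł

Parallel minimum levy:
  Adjusted income: 297000 zł + 48000 zł + 81500 zł = 426500 zł
  Less exemption 62000 zł → base 364500 zł
  364500 zł × 25% = 91125 zł

Excess of parallel minimum levy over regular income tax: 91125 zł − 57970 zł = 33155 zł.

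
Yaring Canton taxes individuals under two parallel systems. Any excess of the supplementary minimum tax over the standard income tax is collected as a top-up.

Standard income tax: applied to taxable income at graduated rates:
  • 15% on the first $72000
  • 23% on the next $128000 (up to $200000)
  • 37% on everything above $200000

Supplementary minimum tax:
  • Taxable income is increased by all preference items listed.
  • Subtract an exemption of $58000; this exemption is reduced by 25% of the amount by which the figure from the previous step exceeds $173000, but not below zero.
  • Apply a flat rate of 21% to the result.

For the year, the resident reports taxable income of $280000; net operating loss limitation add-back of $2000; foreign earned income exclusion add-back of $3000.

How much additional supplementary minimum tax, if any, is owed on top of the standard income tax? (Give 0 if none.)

$0

Standard income tax:
  $72000 × 15% = $10800
  $128000 × 23% = $29440
  $80000 × 37% = $29600
  → $69840

Supplementary minimum tax:
  Adjusted income: $280000 + $2000 + $3000 = $285000
  Exemption: $58000 − 25% × ($285000 − $173000) = $58000 − $28000 = $30000
  Base: $285000 − $30000 = $255000
  $255000 × 21% = $53550

$53550 ≤ $69840, so no add-on is due.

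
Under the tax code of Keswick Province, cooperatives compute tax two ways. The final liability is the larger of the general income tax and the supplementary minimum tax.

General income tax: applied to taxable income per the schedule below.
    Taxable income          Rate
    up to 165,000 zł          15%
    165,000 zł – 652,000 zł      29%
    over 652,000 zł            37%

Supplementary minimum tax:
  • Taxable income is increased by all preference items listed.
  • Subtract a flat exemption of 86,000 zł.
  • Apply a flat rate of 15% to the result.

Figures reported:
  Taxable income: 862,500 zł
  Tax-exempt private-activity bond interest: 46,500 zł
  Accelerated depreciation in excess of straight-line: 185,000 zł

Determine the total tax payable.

243,865 zł

General income tax:
  165,000 zł × 15% = 24,750 zł
  487,000 zł × 29% = 141,230 zł
  210,500 zł × 37% = 77,885 zł
  → 243,865 zł

Supplementary minimum tax:
  Adjusted income: 862,500 zł + 46,500 zł + 185,000 zł = 1,094,000 zł
  Less exemption 86,000 zł → base 1,008,000 zł
  1,008,000 zł × 15% = 151,200 zł

243,865 zł > 151,200 zł, so the general income tax governs.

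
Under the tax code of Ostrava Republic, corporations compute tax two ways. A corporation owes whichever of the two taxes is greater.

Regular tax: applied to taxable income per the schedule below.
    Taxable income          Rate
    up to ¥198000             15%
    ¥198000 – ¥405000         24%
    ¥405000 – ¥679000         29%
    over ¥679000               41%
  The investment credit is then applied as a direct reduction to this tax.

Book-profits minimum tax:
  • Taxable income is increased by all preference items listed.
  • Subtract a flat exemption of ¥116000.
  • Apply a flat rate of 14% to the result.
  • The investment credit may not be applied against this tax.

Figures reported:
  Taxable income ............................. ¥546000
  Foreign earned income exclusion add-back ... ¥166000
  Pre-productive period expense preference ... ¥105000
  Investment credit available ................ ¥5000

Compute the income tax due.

Book-profits minimum tax:
  Adjusted income: ¥546000 + ¥166000 + ¥105000 = ¥817000
  Less exemption ¥116000 → base ¥701000
  ¥701000 × 14% = ¥98140

Regular tax:
  ¥198000 × 15% = ¥29700
  ¥207000 × 24% = ¥49680
  ¥141000 × 29% = ¥40890
  → ¥120270
  Less investment credit ¥5000 → ¥115270

¥115270 > ¥98140, so the regular tax governs.

¥115270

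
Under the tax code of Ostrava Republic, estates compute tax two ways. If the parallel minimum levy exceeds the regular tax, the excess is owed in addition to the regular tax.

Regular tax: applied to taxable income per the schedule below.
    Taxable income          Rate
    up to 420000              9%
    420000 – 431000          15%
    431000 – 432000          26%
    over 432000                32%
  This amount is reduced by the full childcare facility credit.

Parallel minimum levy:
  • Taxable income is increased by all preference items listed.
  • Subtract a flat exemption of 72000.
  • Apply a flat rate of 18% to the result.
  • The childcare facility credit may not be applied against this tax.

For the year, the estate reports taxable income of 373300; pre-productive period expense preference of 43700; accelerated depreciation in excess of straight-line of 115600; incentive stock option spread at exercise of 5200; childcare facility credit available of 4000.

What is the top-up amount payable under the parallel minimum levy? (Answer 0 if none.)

Parallel minimum levy:
  Adjusted income: 373300 + 43700 + 115600 + 5200 = 537800
  Less exemption 72000 → base 465800
  465800 × 18% = 83844

Regular tax:
  373300 × 9% = 33597
  Less childcare facility credit 4000 → 29597

Excess of parallel minimum levy over regular tax: 83844 − 29597 = 54247.

54247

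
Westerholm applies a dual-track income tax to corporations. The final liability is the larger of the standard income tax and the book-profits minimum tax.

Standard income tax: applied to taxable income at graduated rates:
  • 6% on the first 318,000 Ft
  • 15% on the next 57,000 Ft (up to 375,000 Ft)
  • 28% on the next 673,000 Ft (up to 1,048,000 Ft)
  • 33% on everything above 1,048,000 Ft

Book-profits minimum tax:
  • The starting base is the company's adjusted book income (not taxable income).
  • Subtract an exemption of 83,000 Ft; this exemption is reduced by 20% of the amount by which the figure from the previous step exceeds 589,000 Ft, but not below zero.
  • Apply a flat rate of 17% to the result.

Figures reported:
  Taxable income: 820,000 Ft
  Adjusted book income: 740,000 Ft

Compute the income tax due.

152,230 Ft

Book-profits minimum tax:
  Base (adjusted book income): 740,000 Ft
  Exemption: 83,000 Ft − 20% × (740,000 Ft − 589,000 Ft) = 83,000 Ft − 30,200 Ft = 52,800 Ft
  Base: 740,000 Ft − 52,800 Ft = 687,200 Ft
  687,200 Ft × 17% = 116,824 Ft

Standard income tax:
  318,000 Ft × 6% = 19,080 Ft
  57,000 Ft × 15% = 8,550 Ft
  445,000 Ft × 28% = 124,600 Ft
  → 152,230 Ft

152,230 Ft > 116,824 Ft, so the standard income tax governs.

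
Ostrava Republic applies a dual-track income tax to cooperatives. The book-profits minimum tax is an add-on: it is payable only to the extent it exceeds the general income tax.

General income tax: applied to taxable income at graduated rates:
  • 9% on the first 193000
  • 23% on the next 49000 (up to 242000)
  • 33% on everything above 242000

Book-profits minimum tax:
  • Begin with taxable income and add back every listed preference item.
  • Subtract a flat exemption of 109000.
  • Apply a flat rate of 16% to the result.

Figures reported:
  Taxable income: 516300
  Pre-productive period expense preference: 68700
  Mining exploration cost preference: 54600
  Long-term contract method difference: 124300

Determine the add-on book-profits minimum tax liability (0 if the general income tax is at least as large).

0

General income tax:
  193000 × 9% = 17370
  49000 × 23% = 11270
  274300 × 33% = 90519
  → 119159

Book-profits minimum tax:
  Adjusted income: 516300 + 68700 + 54600 + 124300 = 763900
  Less exemption 109000 → base 654900
  654900 × 16% = 104784

104784 ≤ 119159, so no add-on is due.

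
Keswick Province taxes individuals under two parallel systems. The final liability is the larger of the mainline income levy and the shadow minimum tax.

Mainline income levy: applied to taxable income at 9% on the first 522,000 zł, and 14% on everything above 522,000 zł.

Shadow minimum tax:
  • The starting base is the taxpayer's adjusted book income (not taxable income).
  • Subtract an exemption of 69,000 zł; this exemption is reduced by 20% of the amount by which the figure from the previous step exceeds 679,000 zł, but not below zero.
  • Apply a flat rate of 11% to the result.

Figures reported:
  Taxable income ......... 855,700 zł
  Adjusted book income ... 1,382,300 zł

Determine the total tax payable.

Mainline income levy:
  522,000 zł × 9% = 46,980 zł
  333,700 zł × 14% = 46,718 zł
  → 93,698 zł

Shadow minimum tax:
  Base (adjusted book income): 1,382,300 zł
  Exemption: 20% × (1,382,300 zł − 679,000 zł) = 140,660 zł ≥ 69,000 zł, so the exemption is fully phased out
  Base: 1,382,300 zł − 0 zł = 1,382,300 zł
  1,382,300 zł × 11% = 152,053 zł

152,053 zł > 93,698 zł, so the shadow minimum tax is the binding amount.

152,053 zł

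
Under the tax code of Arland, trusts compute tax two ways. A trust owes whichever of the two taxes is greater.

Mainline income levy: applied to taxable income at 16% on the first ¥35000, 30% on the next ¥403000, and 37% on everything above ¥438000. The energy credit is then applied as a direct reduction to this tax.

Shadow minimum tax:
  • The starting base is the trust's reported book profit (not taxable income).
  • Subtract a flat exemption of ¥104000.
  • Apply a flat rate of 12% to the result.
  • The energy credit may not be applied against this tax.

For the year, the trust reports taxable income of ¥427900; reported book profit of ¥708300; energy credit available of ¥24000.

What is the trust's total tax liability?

¥99470

Shadow minimum tax:
  Base (reported book profit): ¥708300
  Less exemption ¥104000 → base ¥604300
  ¥604300 × 12% = ¥72516

Mainline income levy:
  ¥35000 × 16% = ¥5600
  ¥392900 × 30% = ¥117870
  → ¥123470
  Less energy credit ¥24000 → ¥99470

¥99470 > ¥72516, so the mainline income levy governs.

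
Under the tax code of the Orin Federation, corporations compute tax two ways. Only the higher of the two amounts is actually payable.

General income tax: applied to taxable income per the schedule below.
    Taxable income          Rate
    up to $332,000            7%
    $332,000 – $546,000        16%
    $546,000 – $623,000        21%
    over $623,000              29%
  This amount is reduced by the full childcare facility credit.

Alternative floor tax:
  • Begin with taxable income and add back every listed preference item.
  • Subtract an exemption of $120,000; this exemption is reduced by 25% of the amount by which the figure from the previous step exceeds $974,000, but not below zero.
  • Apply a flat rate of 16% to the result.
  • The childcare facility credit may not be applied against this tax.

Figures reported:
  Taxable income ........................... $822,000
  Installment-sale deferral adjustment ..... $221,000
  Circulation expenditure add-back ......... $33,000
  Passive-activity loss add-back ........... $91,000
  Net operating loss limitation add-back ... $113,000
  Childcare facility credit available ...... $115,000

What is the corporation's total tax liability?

$197,840

Alternative floor tax:
  Adjusted income: $822,000 + $221,000 + $33,000 + $91,000 + $113,000 = $1,280,000
  Exemption: $120,000 − 25% × ($1,280,000 − $974,000) = $120,000 − $76,500 = $43,500
  Base: $1,280,000 − $43,500 = $1,236,500
  $1,236,500 × 16% = $197,840

General income tax:
  $332,000 × 7% = $23,240
  $214,000 × 16% = $34,240
  $77,000 × 21% = $16,170
  $199,000 × 29% = $57,710
  → $131,360
  Less childcare facility credit $115,000 → $16,360

$197,840 > $16,360, so the alternative floor tax is the binding amount.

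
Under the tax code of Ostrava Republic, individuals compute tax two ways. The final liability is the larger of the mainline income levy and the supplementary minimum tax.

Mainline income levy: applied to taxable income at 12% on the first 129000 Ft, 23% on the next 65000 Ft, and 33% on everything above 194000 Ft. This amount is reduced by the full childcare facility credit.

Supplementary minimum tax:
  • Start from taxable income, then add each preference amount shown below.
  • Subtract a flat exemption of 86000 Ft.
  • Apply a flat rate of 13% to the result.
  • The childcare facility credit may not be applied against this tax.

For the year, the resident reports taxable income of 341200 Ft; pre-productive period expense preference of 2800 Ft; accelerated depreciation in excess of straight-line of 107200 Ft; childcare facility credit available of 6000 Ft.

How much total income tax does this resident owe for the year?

73006 Ft

Mainline income levy:
  129000 Ft × 12% = 15480 Ft
  65000 Ft × 23% = 14950 Ft
  147200 Ft × 33% = 48576 Ft
  → 79006 Ft
  Less childcare facility credit 6000 Ft → 73006 Ft

Supplementary minimum tax:
  Adjusted income: 341200 Ft + 2800 Ft + 107200 Ft = 451200 Ft
  Less exemption 86000 Ft → base 365200 Ft
  365200 Ft × 13% = 47476 Ft

73006 Ft > 47476 Ft, so the mainline income levy governs.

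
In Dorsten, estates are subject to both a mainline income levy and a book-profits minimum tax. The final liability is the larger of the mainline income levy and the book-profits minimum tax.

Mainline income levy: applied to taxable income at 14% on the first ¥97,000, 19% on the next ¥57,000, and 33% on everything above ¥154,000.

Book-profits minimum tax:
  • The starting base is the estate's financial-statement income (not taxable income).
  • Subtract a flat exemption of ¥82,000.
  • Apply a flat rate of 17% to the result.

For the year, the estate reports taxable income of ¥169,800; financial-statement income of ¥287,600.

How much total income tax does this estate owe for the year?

Mainline income levy:
  ¥97,000 × 14% = ¥13,580
  ¥57,000 × 19% = ¥10,830
  ¥15,800 × 33% = ¥5,214
  → ¥29,624

Book-profits minimum tax:
  Base (financial-statement income): ¥287,600
  Less exemption ¥82,000 → base ¥205,600
  ¥205,600 × 17% = ¥34,952

¥34,952 > ¥29,624, so the book-profits minimum tax is the binding amount.

¥34,952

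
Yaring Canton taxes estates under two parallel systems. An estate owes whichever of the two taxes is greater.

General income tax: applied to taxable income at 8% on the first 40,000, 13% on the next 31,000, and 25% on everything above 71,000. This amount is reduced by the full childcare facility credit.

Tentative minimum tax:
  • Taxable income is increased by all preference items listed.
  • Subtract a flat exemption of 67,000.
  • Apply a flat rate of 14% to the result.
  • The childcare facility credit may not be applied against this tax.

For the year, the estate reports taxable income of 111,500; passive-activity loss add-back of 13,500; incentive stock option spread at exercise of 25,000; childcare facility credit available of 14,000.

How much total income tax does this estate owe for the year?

General income tax:
  40,000 × 8% = 3,200
  31,000 × 13% = 4,030
  40,500 × 25% = 10,125
  → 17,355
  Less childcare facility credit 14,000 → 3,355

Tentative minimum tax:
  Adjusted income: 111,500 + 13,500 + 25,000 = 150,000
  Less exemption 67,000 → base 83,000
  83,000 × 14% = 11,620

11,620 > 3,355, so the tentative minimum tax is the binding amount.

11,620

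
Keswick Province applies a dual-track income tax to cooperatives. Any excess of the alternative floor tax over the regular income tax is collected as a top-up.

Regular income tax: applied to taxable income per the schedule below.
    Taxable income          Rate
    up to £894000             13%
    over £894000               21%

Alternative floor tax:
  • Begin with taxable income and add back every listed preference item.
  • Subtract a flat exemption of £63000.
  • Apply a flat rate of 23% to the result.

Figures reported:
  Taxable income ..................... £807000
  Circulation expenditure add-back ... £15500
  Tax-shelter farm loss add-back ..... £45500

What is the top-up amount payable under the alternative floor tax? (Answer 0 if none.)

£80240

Regular income tax:
  £807000 × 13% = £104910

Alternative floor tax:
  Adjusted income: £807000 + £15500 + £45500 = £868000
  Less exemption £63000 → base £805000
  £805000 × 23% = £185150

Excess of alternative floor tax over regular income tax: £185150 − £104910 = £80240.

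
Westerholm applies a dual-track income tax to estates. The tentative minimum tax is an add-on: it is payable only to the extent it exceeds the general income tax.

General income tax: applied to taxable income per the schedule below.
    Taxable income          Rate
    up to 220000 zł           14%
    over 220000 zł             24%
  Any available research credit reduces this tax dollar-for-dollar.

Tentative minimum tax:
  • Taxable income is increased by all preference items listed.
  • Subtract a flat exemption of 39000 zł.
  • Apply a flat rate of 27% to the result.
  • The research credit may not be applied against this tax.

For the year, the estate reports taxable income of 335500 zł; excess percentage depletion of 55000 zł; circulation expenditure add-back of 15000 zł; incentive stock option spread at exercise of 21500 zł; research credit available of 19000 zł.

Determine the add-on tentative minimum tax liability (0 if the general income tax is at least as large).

65240 zł

Tentative minimum tax:
  Adjusted income: 335500 zł + 55000 zł + 15000 zł + 21500 zł = 427000 zł
  Less exemption 39000 zł → base 388000 zł
  388000 zł × 27% = 104760 zł

General income tax:
  220000 zł × 14% = 30800 zł
  115500 zł × 24% = 27720 zł
  → 58520 zł
  Less research credit 19000 zł → 39520 zł

Excess of tentative minimum tax over general income tax: 104760 zł − 39520 zł = 65240 zł.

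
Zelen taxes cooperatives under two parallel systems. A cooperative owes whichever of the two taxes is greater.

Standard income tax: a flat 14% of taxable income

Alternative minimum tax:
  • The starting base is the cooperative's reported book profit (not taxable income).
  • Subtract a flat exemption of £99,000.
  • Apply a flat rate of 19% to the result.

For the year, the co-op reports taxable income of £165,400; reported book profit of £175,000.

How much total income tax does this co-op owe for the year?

Standard income tax:
  £165,400 × 14% = £23,156

Alternative minimum tax:
  Base (reported book profit): £175,000
  Less exemption £99,000 → base £76,000
  £76,000 × 19% = £14,440

£23,156 > £14,440, so the standard income tax governs.

£23,156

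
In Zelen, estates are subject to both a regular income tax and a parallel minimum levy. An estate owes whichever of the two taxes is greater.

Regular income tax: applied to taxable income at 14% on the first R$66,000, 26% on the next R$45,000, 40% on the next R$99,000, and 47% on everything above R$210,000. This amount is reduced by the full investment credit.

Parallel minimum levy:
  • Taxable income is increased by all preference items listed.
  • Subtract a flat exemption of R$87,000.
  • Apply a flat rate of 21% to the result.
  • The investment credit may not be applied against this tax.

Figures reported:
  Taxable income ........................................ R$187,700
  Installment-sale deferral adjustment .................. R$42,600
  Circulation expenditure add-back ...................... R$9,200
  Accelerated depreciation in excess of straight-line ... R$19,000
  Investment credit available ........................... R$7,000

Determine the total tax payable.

Parallel minimum levy:
  Adjusted income: R$187,700 + R$42,600 + R$9,200 + R$19,000 = R$258,500
  Less exemption R$87,000 → base R$171,500
  R$171,500 × 21% = R$36,015

Regular income tax:
  R$66,000 × 14% = R$9,240
  R$45,000 × 26% = R$11,700
  R$76,700 × 40% = R$30,680
  → R$51,620
  Less investment credit R$7,000 → R$44,620

R$44,620 > R$36,015, so the regular income tax governs.

R$44,620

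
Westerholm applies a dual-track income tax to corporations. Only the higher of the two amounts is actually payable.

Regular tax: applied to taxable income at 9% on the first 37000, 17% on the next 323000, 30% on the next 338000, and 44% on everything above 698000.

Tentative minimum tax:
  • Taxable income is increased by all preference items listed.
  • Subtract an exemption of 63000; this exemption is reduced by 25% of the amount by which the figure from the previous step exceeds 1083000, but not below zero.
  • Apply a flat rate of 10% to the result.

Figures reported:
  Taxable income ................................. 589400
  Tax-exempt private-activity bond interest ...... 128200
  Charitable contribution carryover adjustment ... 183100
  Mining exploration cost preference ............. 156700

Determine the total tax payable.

Regular tax:
  37000 × 9% = 3330
  323000 × 17% = 54910
  229400 × 30% = 68820
  → 127060

Tentative minimum tax:
  Adjusted income: 589400 + 128200 + 183100 + 156700 = 1057400
  Exemption: 1057400 ≤ 1083000, so full 63000 applies
  Base: 1057400 − 63000 = 994400
  994400 × 10% = 99440

127060 > 99440, so the regular tax governs.

127060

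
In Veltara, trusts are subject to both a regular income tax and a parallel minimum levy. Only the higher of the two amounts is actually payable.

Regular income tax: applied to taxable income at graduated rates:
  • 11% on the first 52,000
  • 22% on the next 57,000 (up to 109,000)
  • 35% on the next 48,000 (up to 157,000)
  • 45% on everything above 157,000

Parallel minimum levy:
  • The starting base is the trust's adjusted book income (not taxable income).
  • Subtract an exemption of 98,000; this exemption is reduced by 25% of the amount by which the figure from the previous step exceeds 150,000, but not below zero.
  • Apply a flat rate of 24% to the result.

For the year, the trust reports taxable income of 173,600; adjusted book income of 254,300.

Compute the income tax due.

43,770

Regular income tax:
  52,000 × 11% = 5,720
  57,000 × 22% = 12,540
  48,000 × 35% = 16,800
  16,600 × 45% = 7,470
  → 42,530

Parallel minimum levy:
  Base (adjusted book income): 254,300
  Exemption: 98,000 − 25% × (254,300 − 150,000) = 98,000 − 26,075 = 71,925
  Base: 254,300 − 71,925 = 182,375
  182,375 × 24% = 43,770

43,770 > 42,530, so the parallel minimum levy is the binding amount.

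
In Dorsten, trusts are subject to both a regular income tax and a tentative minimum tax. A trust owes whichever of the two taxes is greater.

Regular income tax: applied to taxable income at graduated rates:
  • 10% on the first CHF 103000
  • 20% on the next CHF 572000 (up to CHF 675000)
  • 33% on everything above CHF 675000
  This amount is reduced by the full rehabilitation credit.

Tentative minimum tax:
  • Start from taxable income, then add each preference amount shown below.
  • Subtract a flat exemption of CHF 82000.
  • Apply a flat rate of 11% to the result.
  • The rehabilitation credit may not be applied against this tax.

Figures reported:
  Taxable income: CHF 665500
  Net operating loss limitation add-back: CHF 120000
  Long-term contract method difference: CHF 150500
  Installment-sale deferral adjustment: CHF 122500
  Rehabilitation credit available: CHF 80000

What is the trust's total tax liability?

Tentative minimum tax:
  Adjusted income: CHF 665500 + CHF 120000 + CHF 150500 + CHF 122500 = CHF 1058500
  Less exemption CHF 82000 → base CHF 976500
  CHF 976500 × 11% = CHF 107415

Regular income tax:
  CHF 103000 × 10% = CHF 10300
  CHF 562500 × 20% = CHF 112500
  → CHF 122800
  Less rehabilitation credit CHF 80000 → CHF 42800

CHF 107415 > CHF 42800, so the tentative minimum tax is the binding amount.

CHF 107415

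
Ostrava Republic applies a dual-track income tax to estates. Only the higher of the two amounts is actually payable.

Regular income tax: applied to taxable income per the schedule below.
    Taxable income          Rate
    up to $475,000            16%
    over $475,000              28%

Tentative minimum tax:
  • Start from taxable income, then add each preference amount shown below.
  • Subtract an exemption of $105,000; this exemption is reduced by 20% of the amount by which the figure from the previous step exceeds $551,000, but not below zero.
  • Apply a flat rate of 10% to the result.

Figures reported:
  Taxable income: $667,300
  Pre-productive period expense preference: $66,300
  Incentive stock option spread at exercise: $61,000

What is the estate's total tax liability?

Regular income tax:
  $475,000 × 16% = $76,000
  $192,300 × 28% = $53,844
  → $129,844

Tentative minimum tax:
  Adjusted income: $667,300 + $66,300 + $61,000 = $794,600
  Exemption: $105,000 − 20% × ($794,600 − $551,000) = $105,000 − $48,720 = $56,280
  Base: $794,600 − $56,280 = $738,320
  $738,320 × 10% = $73,832

$129,844 > $73,832, so the regular income tax governs.

$129,844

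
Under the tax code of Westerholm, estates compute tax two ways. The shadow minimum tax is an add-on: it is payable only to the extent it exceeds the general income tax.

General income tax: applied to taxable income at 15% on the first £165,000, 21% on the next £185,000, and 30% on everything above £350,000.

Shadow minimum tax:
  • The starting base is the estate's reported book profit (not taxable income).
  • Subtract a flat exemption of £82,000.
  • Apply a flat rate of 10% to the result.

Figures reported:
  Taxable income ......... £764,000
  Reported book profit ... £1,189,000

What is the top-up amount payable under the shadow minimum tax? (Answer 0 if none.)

£0

Shadow minimum tax:
  Base (reported book profit): £1,189,000
  Less exemption £82,000 → base £1,107,000
  £1,107,000 × 10% = £110,700

General income tax:
  £165,000 × 15% = £24,750
  £185,000 × 21% = £38,850
  £414,000 × 30% = £124,200
  → £187,800

£110,700 ≤ £187,800, so no add-on is due.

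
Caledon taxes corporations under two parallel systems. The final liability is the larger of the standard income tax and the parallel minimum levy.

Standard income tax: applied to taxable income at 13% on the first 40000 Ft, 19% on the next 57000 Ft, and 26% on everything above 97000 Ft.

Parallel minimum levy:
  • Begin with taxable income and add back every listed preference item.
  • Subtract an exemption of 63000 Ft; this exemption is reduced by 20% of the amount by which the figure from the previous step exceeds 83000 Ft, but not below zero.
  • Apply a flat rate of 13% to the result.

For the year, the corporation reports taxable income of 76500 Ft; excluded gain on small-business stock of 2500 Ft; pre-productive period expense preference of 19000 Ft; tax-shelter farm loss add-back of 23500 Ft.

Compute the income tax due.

12135 Ft

Standard income tax:
  40000 Ft × 13% = 5200 Ft
  36500 Ft × 19% = 6935 Ft
  → 12135 Ft

Parallel minimum levy:
  Adjusted income: 76500 Ft + 2500 Ft + 19000 Ft + 23500 Ft = 121500 Ft
  Exemption: 63000 Ft − 20% × (121500 Ft − 83000 Ft) = 63000 Ft − 7700 Ft = 55300 Ft
  Base: 121500 Ft − 55300 Ft = 66200 Ft
  66200 Ft × 13% = 8606 Ft

12135 Ft > 8606 Ft, so the standard income tax governs.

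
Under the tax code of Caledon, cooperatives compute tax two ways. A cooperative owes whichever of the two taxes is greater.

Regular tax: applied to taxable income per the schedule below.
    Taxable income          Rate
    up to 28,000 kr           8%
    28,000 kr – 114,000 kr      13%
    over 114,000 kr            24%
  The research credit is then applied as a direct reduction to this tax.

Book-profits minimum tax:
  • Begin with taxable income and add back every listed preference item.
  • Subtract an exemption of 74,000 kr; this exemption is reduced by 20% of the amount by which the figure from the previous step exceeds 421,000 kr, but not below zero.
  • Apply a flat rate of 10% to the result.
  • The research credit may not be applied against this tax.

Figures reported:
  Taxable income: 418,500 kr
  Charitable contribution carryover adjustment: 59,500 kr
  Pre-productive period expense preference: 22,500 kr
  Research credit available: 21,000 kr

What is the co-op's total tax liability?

Book-profits minimum tax:
  Adjusted income: 418,500 kr + 59,500 kr + 22,500 kr = 500,500 kr
  Exemption: 74,000 kr − 20% × (500,500 kr − 421,000 kr) = 74,000 kr − 15,900 kr = 58,100 kr
  Base: 500,500 kr − 58,100 kr = 442,400 kr
  442,400 kr × 10% = 44,240 kr

Regular tax:
  28,000 kr × 8% = 2,240 kr
  86,000 kr × 13% = 11,180 kr
  304,500 kr × 24% = 73,080 kr
  → 86,500 kr
  Less research credit 21,000 kr → 65,500 kr

65,500 kr > 44,240 kr, so the regular tax governs.

65,500 kr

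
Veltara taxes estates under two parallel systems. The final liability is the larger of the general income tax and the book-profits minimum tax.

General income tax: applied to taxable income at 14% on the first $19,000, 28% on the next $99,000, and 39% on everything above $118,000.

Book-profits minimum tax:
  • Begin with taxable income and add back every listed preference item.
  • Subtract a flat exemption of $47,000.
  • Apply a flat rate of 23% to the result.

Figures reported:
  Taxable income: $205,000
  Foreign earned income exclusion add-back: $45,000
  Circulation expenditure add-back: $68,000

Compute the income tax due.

Book-profits minimum tax:
  Adjusted income: $205,000 + $45,000 + $68,000 = $318,000
  Less exemption $47,000 → base $271,000
  $271,000 × 23% = $62,330

General income tax:
  $19,000 × 14% = $2,660
  $99,000 × 28% = $27,720
  $87,000 × 39% = $33,930
  → $64,310

$64,310 > $62,330, so the general income tax governs.

$64,310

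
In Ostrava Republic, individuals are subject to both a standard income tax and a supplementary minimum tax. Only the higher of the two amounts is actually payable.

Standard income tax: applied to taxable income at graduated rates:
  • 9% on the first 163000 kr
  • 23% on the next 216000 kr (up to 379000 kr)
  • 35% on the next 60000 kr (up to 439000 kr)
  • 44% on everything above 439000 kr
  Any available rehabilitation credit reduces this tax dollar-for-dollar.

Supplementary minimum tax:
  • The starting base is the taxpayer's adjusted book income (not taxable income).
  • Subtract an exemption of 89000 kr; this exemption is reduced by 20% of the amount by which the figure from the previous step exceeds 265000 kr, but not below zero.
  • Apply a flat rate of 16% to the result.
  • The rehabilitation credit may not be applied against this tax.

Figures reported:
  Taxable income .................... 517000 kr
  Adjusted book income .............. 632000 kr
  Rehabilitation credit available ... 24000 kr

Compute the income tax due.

Supplementary minimum tax:
  Base (adjusted book income): 632000 kr
  Exemption: 89000 kr − 20% × (632000 kr − 265000 kr) = 89000 kr − 73400 kr = 15600 kr
  Base: 632000 kr − 15600 kr = 616400 kr
  616400 kr × 16% = 98624 kr

Standard income tax:
  163000 kr × 9% = 14670 kr
  216000 kr × 23% = 49680 kr
  60000 kr × 35% = 21000 kr
  78000 kr × 44% = 34320 kr
  → 119670 kr
  Less rehabilitation credit 24000 kr → 95670 kr

98624 kr > 95670 kr, so the supplementary minimum tax is the binding amount.

98624 kr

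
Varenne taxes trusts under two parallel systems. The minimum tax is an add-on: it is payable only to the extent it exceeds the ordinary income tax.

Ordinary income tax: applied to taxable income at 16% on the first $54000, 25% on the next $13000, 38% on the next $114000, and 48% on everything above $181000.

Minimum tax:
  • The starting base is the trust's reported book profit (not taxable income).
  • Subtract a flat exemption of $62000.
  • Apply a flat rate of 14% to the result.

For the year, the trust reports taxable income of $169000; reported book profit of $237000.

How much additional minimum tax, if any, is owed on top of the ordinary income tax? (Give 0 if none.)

Minimum tax:
  Base (reported book profit): $237000
  Less exemption $62000 → base $175000
  $175000 × 14% = $24500

Ordinary income tax:
  $54000 × 16% = $8640
  $13000 × 25% = $3250
  $102000 × 38% = $38760
  → $50650

$24500 ≤ $50650, so no add-on is due.

$0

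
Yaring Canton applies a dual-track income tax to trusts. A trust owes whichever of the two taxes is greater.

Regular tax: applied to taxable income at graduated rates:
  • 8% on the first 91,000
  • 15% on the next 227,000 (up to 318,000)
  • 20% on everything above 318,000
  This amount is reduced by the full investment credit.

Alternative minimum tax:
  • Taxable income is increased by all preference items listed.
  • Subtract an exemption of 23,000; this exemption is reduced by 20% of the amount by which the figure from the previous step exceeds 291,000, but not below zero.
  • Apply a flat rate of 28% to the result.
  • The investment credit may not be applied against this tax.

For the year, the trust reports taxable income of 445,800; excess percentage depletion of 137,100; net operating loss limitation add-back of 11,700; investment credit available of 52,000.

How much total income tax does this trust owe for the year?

Alternative minimum tax:
  Adjusted income: 445,800 + 137,100 + 11,700 = 594,600
  Exemption: 20% × (594,600 − 291,000) = 60,720 ≥ 23,000, so the exemption is fully phased out
  Base: 594,600 − 0 = 594,600
  594,600 × 28% = 166,488

Regular tax:
  91,000 × 8% = 7,280
  227,000 × 15% = 34,050
  127,800 × 20% = 25,560
  → 66,890
  Less investment credit 52,000 → 14,890

166,488 > 14,890, so the alternative minimum tax is the binding amount.

166,488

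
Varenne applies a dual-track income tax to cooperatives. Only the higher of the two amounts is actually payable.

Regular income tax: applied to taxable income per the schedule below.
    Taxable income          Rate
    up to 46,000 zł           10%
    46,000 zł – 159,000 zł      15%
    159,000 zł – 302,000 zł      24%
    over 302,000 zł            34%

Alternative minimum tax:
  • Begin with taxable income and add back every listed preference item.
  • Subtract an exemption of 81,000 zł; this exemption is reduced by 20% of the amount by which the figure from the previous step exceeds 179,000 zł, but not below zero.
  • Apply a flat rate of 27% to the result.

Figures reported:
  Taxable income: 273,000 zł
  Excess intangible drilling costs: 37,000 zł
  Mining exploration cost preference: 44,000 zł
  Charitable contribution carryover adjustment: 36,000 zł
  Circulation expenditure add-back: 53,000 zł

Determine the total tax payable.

Alternative minimum tax:
  Adjusted income: 273,000 zł + 37,000 zł + 44,000 zł + 36,000 zł + 53,000 zł = 443,000 zł
  Exemption: 81,000 zł − 20% × (443,000 zł − 179,000 zł) = 81,000 zł − 52,800 zł = 28,200 zł
  Base: 443,000 zł − 28,200 zł = 414,800 zł
  414,800 zł × 27% = 111,996 zł

Regular income tax:
  46,000 zł × 10% = 4,600 zł
  113,000 zł × 15% = 16,950 zł
  114,000 zł × 24% = 27,360 zł
  → 48,910 zł

111,996 zł > 48,910 zł, so the alternative minimum tax is the binding amount.

111,996 zł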